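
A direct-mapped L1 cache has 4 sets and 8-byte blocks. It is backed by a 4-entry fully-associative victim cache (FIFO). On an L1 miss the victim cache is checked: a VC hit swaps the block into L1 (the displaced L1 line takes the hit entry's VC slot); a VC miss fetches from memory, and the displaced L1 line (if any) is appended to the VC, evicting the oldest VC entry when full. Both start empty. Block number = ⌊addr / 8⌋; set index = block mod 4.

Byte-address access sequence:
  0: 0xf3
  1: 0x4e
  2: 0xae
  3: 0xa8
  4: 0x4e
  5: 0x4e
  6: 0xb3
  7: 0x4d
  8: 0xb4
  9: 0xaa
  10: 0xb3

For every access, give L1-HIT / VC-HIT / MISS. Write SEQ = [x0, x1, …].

SEQ = [MISS, MISS, MISS, L1-HIT, VC-HIT, L1-HIT, MISS, L1-HIT, L1-HIT, VC-HIT, L1-HIT]

#0 0xf3→b30/s2 MISS; vc=[]
#1 0x4e→b9/s1 MISS; vc=[]
#2 0xae→b21/s1 MISS; vc=[9]
#3 0xa8→b21/s1 L1-HIT; vc=[9]
#4 0x4e→b9/s1 VC-HIT; vc=[21]
#5 0x4e→b9/s1 L1-HIT; vc=[21]
#6 0xb3→b22/s2 MISS; vc=[21,30]
#7 0x4d→b9/s1 L1-HIT; vc=[21,30]
#8 0xb4→b22/s2 L1-HIT; vc=[21,30]
#9 0xaa→b21/s1 VC-HIT; vc=[9,30]
#10 0xb3→b22/s2 L1-HIT; vc=[9,30]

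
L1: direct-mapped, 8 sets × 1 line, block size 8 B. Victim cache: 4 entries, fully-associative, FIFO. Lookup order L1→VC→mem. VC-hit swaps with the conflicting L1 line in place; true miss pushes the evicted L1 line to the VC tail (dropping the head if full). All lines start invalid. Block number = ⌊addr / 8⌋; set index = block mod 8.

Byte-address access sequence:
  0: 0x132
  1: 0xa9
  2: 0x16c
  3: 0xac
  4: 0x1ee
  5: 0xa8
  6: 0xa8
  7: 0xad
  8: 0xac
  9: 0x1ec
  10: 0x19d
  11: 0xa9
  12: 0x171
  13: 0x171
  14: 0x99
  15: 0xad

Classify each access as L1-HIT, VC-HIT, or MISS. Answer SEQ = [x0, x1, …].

  [0] addr=0x132 blk=38 s=6: MISS | VC []
  [1] addr=0xa9 blk=21 s=5: MISS | VC []
  [2] addr=0x16c blk=45 s=5: MISS | VC [21]
  [3] addr=0xac blk=21 s=5: VC-HIT | VC [45]
  [4] addr=0x1ee blk=61 s=5: MISS | VC [45, 21]
  [5] addr=0xa8 blk=21 s=5: VC-HIT | VC [45, 61]
  [6] addr=0xa8 blk=21 s=5: L1-HIT | VC [45, 61]
  [7] addr=0xad blk=21 s=5: L1-HIT | VC [45, 61]
  [8] addr=0xac blk=21 s=5: L1-HIT | VC [45, 61]
  [9] addr=0x1ec blk=61 s=5: VC-HIT | VC [45, 21]
  [10] addr=0x19d blk=51 s=3: MISS | VC [45, 21]
  [11] addr=0xa9 blk=21 s=5: VC-HIT | VC [45, 61]
  [12] addr=0x171 blk=46 s=6: MISS | VC [45, 61, 38]
  [13] addr=0x171 blk=46 s=6: L1-HIT | VC [45, 61, 38]
  [14] addr=0x99 blk=19 s=3: MISS | VC [45, 61, 38, 51]
  [15] addr=0xad blk=21 s=5: L1-HIT | VC [45, 61, 38, 51]

SEQ = [MISS, MISS, MISS, VC-HIT, MISS, VC-HIT, L1-HIT, L1-HIT, L1-HIT, VC-HIT, MISS, VC-HIT, MISS, L1-HIT, MISS, L1-HIT]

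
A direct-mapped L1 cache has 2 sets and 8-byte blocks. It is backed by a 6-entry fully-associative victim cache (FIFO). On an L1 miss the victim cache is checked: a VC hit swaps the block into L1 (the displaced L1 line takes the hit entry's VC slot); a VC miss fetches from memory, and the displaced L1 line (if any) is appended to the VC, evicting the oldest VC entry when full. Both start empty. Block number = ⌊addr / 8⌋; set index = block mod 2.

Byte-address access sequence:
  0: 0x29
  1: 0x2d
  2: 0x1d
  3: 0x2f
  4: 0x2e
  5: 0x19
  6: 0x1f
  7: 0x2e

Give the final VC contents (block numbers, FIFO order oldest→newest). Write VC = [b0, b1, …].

  [0] addr=0x29 blk=5 s=1: MISS | VC []
  [1] addr=0x2d blk=5 s=1: L1-HIT | VC []
  [2] addr=0x1d blk=3 s=1: MISS | VC [5]
  [3] addr=0x2f blk=5 s=1: VC-HIT | VC [3]
  [4] addr=0x2e blk=5 s=1: L1-HIT | VC [3]
  [5] addr=0x19 blk=3 s=1: VC-HIT | VC [5]
  [6] addr=0x1f blk=3 s=1: L1-HIT | VC [5]
  [7] addr=0x2e blk=5 s=1: VC-HIT | VC [3]

VC = [3]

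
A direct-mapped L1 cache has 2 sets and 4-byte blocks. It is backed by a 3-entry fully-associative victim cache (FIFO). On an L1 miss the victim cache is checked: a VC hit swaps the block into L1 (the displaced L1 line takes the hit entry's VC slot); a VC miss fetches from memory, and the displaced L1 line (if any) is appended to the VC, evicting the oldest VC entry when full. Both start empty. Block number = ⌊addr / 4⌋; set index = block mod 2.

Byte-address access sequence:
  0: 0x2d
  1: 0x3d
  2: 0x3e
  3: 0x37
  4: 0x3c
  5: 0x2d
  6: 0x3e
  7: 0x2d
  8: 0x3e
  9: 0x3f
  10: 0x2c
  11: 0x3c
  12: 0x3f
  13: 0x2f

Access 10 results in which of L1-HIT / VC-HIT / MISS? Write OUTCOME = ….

OUTCOME = VC-HIT

0: 0x2d (blk 11, set 1) → MISS  vc=[]
1: 0x3d (blk 15, set 1) → MISS  vc=[11]
2: 0x3e (blk 15, set 1) → L1-HIT  vc=[11]
3: 0x37 (blk 13, set 1) → MISS  vc=[11, 15]
4: 0x3c (blk 15, set 1) → VC-HIT  vc=[11, 13]
5: 0x2d (blk 11, set 1) → VC-HIT  vc=[15, 13]
6: 0x3e (blk 15, set 1) → VC-HIT  vc=[11, 13]
7: 0x2d (blk 11, set 1) → VC-HIT  vc=[15, 13]
8: 0x3e (blk 15, set 1) → VC-HIT  vc=[11, 13]
9: 0x3f (blk 15, set 1) → L1-HIT  vc=[11, 13]
10: 0x2c (blk 11, set 1) → VC-HIT  vc=[15, 13]
11: 0x3c (blk 15, set 1) → VC-HIT  vc=[11, 13]
12: 0x3f (blk 15, set 1) → L1-HIT  vc=[11, 13]
13: 0x2f (blk 11, set 1) → VC-HIT  vc=[15, 13]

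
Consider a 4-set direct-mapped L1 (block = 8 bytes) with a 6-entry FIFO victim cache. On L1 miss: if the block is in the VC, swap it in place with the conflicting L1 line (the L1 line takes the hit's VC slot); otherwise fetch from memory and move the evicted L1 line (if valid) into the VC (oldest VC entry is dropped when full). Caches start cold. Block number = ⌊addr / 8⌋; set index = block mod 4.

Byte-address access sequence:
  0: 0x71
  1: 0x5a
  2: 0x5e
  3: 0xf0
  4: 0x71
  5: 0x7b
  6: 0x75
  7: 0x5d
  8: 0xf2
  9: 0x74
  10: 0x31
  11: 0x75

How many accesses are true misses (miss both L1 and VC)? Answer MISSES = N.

MISSES = 5

  [0] addr=0x71 blk=14 s=2: MISS | VC []
  [1] addr=0x5a blk=11 s=3: MISS | VC []
  [2] addr=0x5e blk=11 s=3: L1-HIT | VC []
  [3] addr=0xf0 blk=30 s=2: MISS | VC [14]
  [4] addr=0x71 blk=14 s=2: VC-HIT | VC [30]
  [5] addr=0x7b blk=15 s=3: MISS | VC [30, 11]
  [6] addr=0x75 blk=14 s=2: L1-HIT | VC [30, 11]
  [7] addr=0x5d blk=11 s=3: VC-HIT | VC [30, 15]
  [8] addr=0xf2 blk=30 s=2: VC-HIT | VC [14, 15]
  [9] addr=0x74 blk=14 s=2: VC-HIT | VC [30, 15]
  [10] addr=0x31 blk=6 s=2: MISS | VC [30, 15, 14]
  [11] addr=0x75 blk=14 s=2: VC-HIT | VC [30, 15, 6]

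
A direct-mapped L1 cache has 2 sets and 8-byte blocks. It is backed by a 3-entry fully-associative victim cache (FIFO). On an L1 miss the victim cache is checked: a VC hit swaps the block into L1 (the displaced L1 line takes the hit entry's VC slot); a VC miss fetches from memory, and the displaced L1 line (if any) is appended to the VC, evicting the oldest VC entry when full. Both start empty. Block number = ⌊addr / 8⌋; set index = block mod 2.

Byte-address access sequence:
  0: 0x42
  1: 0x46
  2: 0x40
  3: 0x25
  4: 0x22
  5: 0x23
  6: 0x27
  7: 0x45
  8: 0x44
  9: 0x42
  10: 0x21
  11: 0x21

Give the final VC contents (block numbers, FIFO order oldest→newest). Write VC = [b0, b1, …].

  [0] addr=0x42 blk=8 s=0: MISS | VC []
  [1] addr=0x46 blk=8 s=0: L1-HIT | VC []
  [2] addr=0x40 blk=8 s=0: L1-HIT | VC []
  [3] addr=0x25 blk=4 s=0: MISS | VC [8]
  [4] addr=0x22 blk=4 s=0: L1-HIT | VC [8]
  [5] addr=0x23 blk=4 s=0: L1-HIT | VC [8]
  [6] addr=0x27 blk=4 s=0: L1-HIT | VC [8]
  [7] addr=0x45 blk=8 s=0: VC-HIT | VC [4]
  [8] addr=0x44 blk=8 s=0: L1-HIT | VC [4]
  [9] addr=0x42 blk=8 s=0: L1-HIT | VC [4]
  [10] addr=0x21 blk=4 s=0: VC-HIT | VC [8]
  [11] addr=0x21 blk=4 s=0: L1-HIT | VC [8]

VC = [8]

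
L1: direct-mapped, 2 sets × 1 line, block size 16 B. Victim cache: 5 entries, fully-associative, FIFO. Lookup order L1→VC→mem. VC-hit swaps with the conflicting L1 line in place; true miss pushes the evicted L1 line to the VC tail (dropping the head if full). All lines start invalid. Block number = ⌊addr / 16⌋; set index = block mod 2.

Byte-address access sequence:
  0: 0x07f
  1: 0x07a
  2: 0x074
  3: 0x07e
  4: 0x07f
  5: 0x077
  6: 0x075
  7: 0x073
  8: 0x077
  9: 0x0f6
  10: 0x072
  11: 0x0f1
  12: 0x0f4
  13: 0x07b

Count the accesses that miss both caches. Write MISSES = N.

0: 0x7f (blk 7, set 1) → MISS  vc=[]
1: 0x7a (blk 7, set 1) → L1-HIT  vc=[]
2: 0x74 (blk 7, set 1) → L1-HIT  vc=[]
3: 0x7e (blk 7, set 1) → L1-HIT  vc=[]
4: 0x7f (blk 7, set 1) → L1-HIT  vc=[]
5: 0x77 (blk 7, set 1) → L1-HIT  vc=[]
6: 0x75 (blk 7, set 1) → L1-HIT  vc=[]
7: 0x73 (blk 7, set 1) → L1-HIT  vc=[]
8: 0x77 (blk 7, set 1) → L1-HIT  vc=[]
9: 0xf6 (blk 15, set 1) → MISS  vc=[7]
10: 0x72 (blk 7, set 1) → VC-HIT  vc=[15]
11: 0xf1 (blk 15, set 1) → VC-HIT  vc=[7]
12: 0xf4 (blk 15, set 1) → L1-HIT  vc=[7]
13: 0x7b (blk 7, set 1) → VC-HIT  vc=[15]

MISSES = 2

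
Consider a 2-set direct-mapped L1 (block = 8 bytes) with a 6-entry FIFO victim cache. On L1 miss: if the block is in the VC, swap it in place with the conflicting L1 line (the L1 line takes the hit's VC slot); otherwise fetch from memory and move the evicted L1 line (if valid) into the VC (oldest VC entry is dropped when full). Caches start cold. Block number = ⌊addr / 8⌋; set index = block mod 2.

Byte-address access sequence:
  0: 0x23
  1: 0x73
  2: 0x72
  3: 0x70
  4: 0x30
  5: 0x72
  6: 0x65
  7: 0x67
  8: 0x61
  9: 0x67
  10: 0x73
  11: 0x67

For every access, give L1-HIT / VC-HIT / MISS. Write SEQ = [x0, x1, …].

SEQ = [MISS, MISS, L1-HIT, L1-HIT, MISS, VC-HIT, MISS, L1-HIT, L1-HIT, L1-HIT, VC-HIT, VC-HIT]

  [0] addr=0x23 blk=4 s=0: MISS | VC []
  [1] addr=0x73 blk=14 s=0: MISS | VC [4]
  [2] addr=0x72 blk=14 s=0: L1-HIT | VC [4]
  [3] addr=0x70 blk=14 s=0: L1-HIT | VC [4]
  [4] addr=0x30 blk=6 s=0: MISS | VC [4, 14]
  [5] addr=0x72 blk=14 s=0: VC-HIT | VC [4, 6]
  [6] addr=0x65 blk=12 s=0: MISS | VC [4, 6, 14]
  [7] addr=0x67 blk=12 s=0: L1-HIT | VC [4, 6, 14]
  [8] addr=0x61 blk=12 s=0: L1-HIT | VC [4, 6, 14]
  [9] addr=0x67 blk=12 s=0: L1-HIT | VC [4, 6, 14]
  [10] addr=0x73 blk=14 s=0: VC-HIT | VC [4, 6, 12]
  [11] addr=0x67 blk=12 s=0: VC-HIT | VC [4, 6, 14]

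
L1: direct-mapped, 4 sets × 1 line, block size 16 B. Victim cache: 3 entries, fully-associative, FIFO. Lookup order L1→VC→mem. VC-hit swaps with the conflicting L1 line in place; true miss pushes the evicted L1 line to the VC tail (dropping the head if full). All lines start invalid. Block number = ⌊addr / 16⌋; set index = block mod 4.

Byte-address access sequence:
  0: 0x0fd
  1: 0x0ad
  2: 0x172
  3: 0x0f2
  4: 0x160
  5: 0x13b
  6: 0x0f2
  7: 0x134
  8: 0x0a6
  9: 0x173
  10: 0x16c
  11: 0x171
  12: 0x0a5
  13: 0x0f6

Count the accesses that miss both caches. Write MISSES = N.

MISSES = 5

  [0] addr=0xfd blk=15 s=3: MISS | VC []
  [1] addr=0xad blk=10 s=2: MISS | VC []
  [2] addr=0x172 blk=23 s=3: MISS | VC [15]
  [3] addr=0xf2 blk=15 s=3: VC-HIT | VC [23]
  [4] addr=0x160 blk=22 s=2: MISS | VC [23, 10]
  [5] addr=0x13b blk=19 s=3: MISS | VC [23, 10, 15]
  [6] addr=0xf2 blk=15 s=3: VC-HIT | VC [23, 10, 19]
  [7] addr=0x134 blk=19 s=3: VC-HIT | VC [23, 10, 15]
  [8] addr=0xa6 blk=10 s=2: VC-HIT | VC [23, 22, 15]
  [9] addr=0x173 blk=23 s=3: VC-HIT | VC [19, 22, 15]
  [10] addr=0x16c blk=22 s=2: VC-HIT | VC [19, 10, 15]
  [11] addr=0x171 blk=23 s=3: L1-HIT | VC [19, 10, 15]
  [12] addr=0xa5 blk=10 s=2: VC-HIT | VC [19, 22, 15]
  [13] addr=0xf6 blk=15 s=3: VC-HIT | VC [19, 22, 23]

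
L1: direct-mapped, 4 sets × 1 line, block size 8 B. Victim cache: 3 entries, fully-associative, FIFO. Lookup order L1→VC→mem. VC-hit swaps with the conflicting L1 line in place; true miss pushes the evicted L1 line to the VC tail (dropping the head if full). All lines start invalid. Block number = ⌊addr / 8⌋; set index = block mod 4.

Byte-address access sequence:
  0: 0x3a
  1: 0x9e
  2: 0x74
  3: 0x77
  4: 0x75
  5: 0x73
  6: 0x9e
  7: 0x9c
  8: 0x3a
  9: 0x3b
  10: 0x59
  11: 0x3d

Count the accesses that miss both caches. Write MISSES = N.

MISSES = 4

0: 0x3a (blk 7, set 3) → MISS  vc=[]
1: 0x9e (blk 19, set 3) → MISS  vc=[7]
2: 0x74 (blk 14, set 2) → MISS  vc=[7]
3: 0x77 (blk 14, set 2) → L1-HIT  vc=[7]
4: 0x75 (blk 14, set 2) → L1-HIT  vc=[7]
5: 0x73 (blk 14, set 2) → L1-HIT  vc=[7]
6: 0x9e (blk 19, set 3) → L1-HIT  vc=[7]
7: 0x9c (blk 19, set 3) → L1-HIT  vc=[7]
8: 0x3a (blk 7, set 3) → VC-HIT  vc=[19]
9: 0x3b (blk 7, set 3) → L1-HIT  vc=[19]
10: 0x59 (blk 11, set 3) → MISS  vc=[19, 7]
11: 0x3d (blk 7, set 3) → VC-HIT  vc=[19, 11]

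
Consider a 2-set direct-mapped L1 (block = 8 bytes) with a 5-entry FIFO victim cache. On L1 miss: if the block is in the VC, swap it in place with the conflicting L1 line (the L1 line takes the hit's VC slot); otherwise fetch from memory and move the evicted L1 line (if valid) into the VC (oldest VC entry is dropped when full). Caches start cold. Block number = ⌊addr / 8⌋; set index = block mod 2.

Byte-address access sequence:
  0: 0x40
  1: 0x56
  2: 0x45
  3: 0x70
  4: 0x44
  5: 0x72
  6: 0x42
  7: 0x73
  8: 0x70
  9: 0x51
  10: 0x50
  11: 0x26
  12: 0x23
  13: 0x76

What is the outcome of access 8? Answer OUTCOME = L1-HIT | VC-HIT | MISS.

#0 0x40→b8/s0 MISS; vc=[]
#1 0x56→b10/s0 MISS; vc=[8]
#2 0x45→b8/s0 VC-HIT; vc=[10]
#3 0x70→b14/s0 MISS; vc=[10,8]
#4 0x44→b8/s0 VC-HIT; vc=[10,14]
#5 0x72→b14/s0 VC-HIT; vc=[10,8]
#6 0x42→b8/s0 VC-HIT; vc=[10,14]
#7 0x73→b14/s0 VC-HIT; vc=[10,8]
#8 0x70→b14/s0 L1-HIT; vc=[10,8]
#9 0x51→b10/s0 VC-HIT; vc=[14,8]
#10 0x50→b10/s0 L1-HIT; vc=[14,8]
#11 0x26→b4/s0 MISS; vc=[14,8,10]
#12 0x23→b4/s0 L1-HIT; vc=[14,8,10]
#13 0x76→b14/s0 VC-HIT; vc=[4,8,10]

OUTCOME = L1-HIT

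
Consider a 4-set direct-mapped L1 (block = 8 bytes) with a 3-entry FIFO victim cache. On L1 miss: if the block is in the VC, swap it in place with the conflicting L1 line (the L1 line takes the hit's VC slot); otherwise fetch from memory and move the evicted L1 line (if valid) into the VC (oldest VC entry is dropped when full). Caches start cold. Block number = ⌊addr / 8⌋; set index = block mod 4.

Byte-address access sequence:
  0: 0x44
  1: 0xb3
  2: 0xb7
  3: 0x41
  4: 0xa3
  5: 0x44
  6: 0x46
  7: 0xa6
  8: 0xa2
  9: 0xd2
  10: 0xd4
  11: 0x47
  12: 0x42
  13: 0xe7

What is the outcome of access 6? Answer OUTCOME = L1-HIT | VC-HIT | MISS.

#0 0x44→b8/s0 MISS; vc=[]
#1 0xb3→b22/s2 MISS; vc=[]
#2 0xb7→b22/s2 L1-HIT; vc=[]
#3 0x41→b8/s0 L1-HIT; vc=[]
#4 0xa3→b20/s0 MISS; vc=[8]
#5 0x44→b8/s0 VC-HIT; vc=[20]
#6 0x46→b8/s0 L1-HIT; vc=[20]
#7 0xa6→b20/s0 VC-HIT; vc=[8]
#8 0xa2→b20/s0 L1-HIT; vc=[8]
#9 0xd2→b26/s2 MISS; vc=[8,22]
#10 0xd4→b26/s2 L1-HIT; vc=[8,22]
#11 0x47→b8/s0 VC-HIT; vc=[20,22]
#12 0x42→b8/s0 L1-HIT; vc=[20,22]
#13 0xe7→b28/s0 MISS; vc=[20,22,8]

OUTCOME = L1-HIT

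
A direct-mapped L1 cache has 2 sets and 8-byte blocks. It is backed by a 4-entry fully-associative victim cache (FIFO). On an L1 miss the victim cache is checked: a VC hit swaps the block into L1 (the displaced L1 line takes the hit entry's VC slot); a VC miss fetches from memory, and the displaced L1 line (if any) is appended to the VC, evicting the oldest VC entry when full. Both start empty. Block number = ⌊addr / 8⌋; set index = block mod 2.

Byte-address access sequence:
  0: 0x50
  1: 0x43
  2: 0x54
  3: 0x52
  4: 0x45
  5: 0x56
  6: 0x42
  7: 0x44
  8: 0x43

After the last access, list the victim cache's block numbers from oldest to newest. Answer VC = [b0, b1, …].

VC = [10]

0: 0x50 (blk 10, set 0) → MISS  vc=[]
1: 0x43 (blk 8, set 0) → MISS  vc=[10]
2: 0x54 (blk 10, set 0) → VC-HIT  vc=[8]
3: 0x52 (blk 10, set 0) → L1-HIT  vc=[8]
4: 0x45 (blk 8, set 0) → VC-HIT  vc=[10]
5: 0x56 (blk 10, set 0) → VC-HIT  vc=[8]
6: 0x42 (blk 8, set 0) → VC-HIT  vc=[10]
7: 0x44 (blk 8, set 0) → L1-HIT  vc=[10]
8: 0x43 (blk 8, set 0) → L1-HIT  vc=[10]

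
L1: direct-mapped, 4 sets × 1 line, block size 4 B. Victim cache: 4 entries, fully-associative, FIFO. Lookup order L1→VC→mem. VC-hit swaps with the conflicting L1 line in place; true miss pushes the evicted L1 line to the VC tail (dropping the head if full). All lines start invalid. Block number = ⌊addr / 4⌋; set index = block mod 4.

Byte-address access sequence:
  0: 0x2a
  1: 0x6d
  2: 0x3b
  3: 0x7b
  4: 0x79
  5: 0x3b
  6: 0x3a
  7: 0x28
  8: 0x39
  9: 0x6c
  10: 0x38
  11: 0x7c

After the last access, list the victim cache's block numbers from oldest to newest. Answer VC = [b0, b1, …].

VC = [10, 30, 27]

#0 0x2a→b10/s2 MISS; vc=[]
#1 0x6d→b27/s3 MISS; vc=[]
#2 0x3b→b14/s2 MISS; vc=[10]
#3 0x7b→b30/s2 MISS; vc=[10,14]
#4 0x79→b30/s2 L1-HIT; vc=[10,14]
#5 0x3b→b14/s2 VC-HIT; vc=[10,30]
#6 0x3a→b14/s2 L1-HIT; vc=[10,30]
#7 0x28→b10/s2 VC-HIT; vc=[14,30]
#8 0x39→b14/s2 VC-HIT; vc=[10,30]
#9 0x6c→b27/s3 L1-HIT; vc=[10,30]
#10 0x38→b14/s2 L1-HIT; vc=[10,30]
#11 0x7c→b31/s3 MISS; vc=[10,30,27]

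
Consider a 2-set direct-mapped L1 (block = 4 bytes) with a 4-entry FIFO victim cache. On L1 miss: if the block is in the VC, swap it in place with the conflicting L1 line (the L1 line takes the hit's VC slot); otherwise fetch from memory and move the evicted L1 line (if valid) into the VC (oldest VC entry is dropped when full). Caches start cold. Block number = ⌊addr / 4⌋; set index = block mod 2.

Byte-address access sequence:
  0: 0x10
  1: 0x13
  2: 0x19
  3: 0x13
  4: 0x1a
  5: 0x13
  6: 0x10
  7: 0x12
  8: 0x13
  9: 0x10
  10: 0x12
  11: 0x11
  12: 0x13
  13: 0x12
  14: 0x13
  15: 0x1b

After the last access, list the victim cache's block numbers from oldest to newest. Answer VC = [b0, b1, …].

0: 0x10 (blk 4, set 0) → MISS  vc=[]
1: 0x13 (blk 4, set 0) → L1-HIT  vc=[]
2: 0x19 (blk 6, set 0) → MISS  vc=[4]
3: 0x13 (blk 4, set 0) → VC-HIT  vc=[6]
4: 0x1a (blk 6, set 0) → VC-HIT  vc=[4]
5: 0x13 (blk 4, set 0) → VC-HIT  vc=[6]
6: 0x10 (blk 4, set 0) → L1-HIT  vc=[6]
7: 0x12 (blk 4, set 0) → L1-HIT  vc=[6]
8: 0x13 (blk 4, set 0) → L1-HIT  vc=[6]
9: 0x10 (blk 4, set 0) → L1-HIT  vc=[6]
10: 0x12 (blk 4, set 0) → L1-HIT  vc=[6]
11: 0x11 (blk 4, set 0) → L1-HIT  vc=[6]
12: 0x13 (blk 4, set 0) → L1-HIT  vc=[6]
13: 0x12 (blk 4, set 0) → L1-HIT  vc=[6]
14: 0x13 (blk 4, set 0) → L1-HIT  vc=[6]
15: 0x1b (blk 6, set 0) → VC-HIT  vc=[4]

VC = [4]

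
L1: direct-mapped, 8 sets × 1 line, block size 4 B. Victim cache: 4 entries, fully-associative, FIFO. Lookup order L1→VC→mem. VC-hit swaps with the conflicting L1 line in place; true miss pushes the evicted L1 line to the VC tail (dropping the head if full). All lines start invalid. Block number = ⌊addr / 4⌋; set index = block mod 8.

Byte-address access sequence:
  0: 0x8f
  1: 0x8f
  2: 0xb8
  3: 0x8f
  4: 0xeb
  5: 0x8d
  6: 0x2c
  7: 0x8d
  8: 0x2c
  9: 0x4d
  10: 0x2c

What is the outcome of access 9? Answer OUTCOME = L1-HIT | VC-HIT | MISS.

#0 0x8f→b35/s3 MISS; vc=[]
#1 0x8f→b35/s3 L1-HIT; vc=[]
#2 0xb8→b46/s6 MISS; vc=[]
#3 0x8f→b35/s3 L1-HIT; vc=[]
#4 0xeb→b58/s2 MISS; vc=[]
#5 0x8d→b35/s3 L1-HIT; vc=[]
#6 0x2c→b11/s3 MISS; vc=[35]
#7 0x8d→b35/s3 VC-HIT; vc=[11]
#8 0x2c→b11/s3 VC-HIT; vc=[35]
#9 0x4d→b19/s3 MISS; vc=[35,11]
#10 0x2c→b11/s3 VC-HIT; vc=[35,19]

OUTCOME = MISS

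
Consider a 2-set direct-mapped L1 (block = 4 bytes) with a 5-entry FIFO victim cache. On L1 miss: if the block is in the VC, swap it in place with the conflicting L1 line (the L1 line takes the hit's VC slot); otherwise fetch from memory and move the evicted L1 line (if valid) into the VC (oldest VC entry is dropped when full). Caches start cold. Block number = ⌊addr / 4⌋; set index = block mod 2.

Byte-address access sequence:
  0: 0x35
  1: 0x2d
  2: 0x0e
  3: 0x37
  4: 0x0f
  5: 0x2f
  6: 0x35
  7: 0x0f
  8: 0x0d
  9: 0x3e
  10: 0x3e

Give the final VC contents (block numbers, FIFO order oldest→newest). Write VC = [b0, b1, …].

#0 0x35→b13/s1 MISS; vc=[]
#1 0x2d→b11/s1 MISS; vc=[13]
#2 0xe→b3/s1 MISS; vc=[13,11]
#3 0x37→b13/s1 VC-HIT; vc=[3,11]
#4 0xf→b3/s1 VC-HIT; vc=[13,11]
#5 0x2f→b11/s1 VC-HIT; vc=[13,3]
#6 0x35→b13/s1 VC-HIT; vc=[11,3]
#7 0xf→b3/s1 VC-HIT; vc=[11,13]
#8 0xd→b3/s1 L1-HIT; vc=[11,13]
#9 0x3e→b15/s1 MISS; vc=[11,13,3]
#10 0x3e→b15/s1 L1-HIT; vc=[11,13,3]

VC = [11, 13, 3]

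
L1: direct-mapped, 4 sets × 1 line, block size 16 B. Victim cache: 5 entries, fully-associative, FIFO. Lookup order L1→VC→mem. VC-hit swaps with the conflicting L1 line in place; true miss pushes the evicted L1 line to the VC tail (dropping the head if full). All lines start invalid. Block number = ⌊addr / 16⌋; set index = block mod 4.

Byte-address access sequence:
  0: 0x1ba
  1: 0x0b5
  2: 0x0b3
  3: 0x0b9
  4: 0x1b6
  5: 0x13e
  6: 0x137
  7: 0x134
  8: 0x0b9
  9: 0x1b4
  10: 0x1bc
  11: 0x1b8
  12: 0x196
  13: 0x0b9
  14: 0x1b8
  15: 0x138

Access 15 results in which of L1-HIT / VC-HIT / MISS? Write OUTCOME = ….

OUTCOME = VC-HIT

#0 0x1ba→b27/s3 MISS; vc=[]
#1 0xb5→b11/s3 MISS; vc=[27]
#2 0xb3→b11/s3 L1-HIT; vc=[27]
#3 0xb9→b11/s3 L1-HIT; vc=[27]
#4 0x1b6→b27/s3 VC-HIT; vc=[11]
#5 0x13e→b19/s3 MISS; vc=[11,27]
#6 0x137→b19/s3 L1-HIT; vc=[11,27]
#7 0x134→b19/s3 L1-HIT; vc=[11,27]
#8 0xb9→b11/s3 VC-HIT; vc=[19,27]
#9 0x1b4→b27/s3 VC-HIT; vc=[19,11]
#10 0x1bc→b27/s3 L1-HIT; vc=[19,11]
#11 0x1b8→b27/s3 L1-HIT; vc=[19,11]
#12 0x196→b25/s1 MISS; vc=[19,11]
#13 0xb9→b11/s3 VC-HIT; vc=[19,27]
#14 0x1b8→b27/s3 VC-HIT; vc=[19,11]
#15 0x138→b19/s3 VC-HIT; vc=[27,11]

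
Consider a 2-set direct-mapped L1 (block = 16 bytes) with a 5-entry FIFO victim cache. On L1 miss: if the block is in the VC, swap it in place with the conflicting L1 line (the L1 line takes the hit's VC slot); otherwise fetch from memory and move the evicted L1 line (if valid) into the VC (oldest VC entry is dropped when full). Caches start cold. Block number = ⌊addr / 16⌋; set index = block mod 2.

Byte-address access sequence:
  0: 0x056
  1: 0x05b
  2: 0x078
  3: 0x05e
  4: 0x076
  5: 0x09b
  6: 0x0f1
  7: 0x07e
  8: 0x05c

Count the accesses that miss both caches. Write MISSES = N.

MISSES = 4

  [0] addr=0x56 blk=5 s=1: MISS | VC []
  [1] addr=0x5b blk=5 s=1: L1-HIT | VC []
  [2] addr=0x78 blk=7 s=1: MISS | VC [5]
  [3] addr=0x5e blk=5 s=1: VC-HIT | VC [7]
  [4] addr=0x76 blk=7 s=1: VC-HIT | VC [5]
  [5] addr=0x9b blk=9 s=1: MISS | VC [5, 7]
  [6] addr=0xf1 blk=15 s=1: MISS | VC [5, 7, 9]
  [7] addr=0x7e blk=7 s=1: VC-HIT | VC [5, 15, 9]
  [8] addr=0x5c blk=5 s=1: VC-HIT | VC [7, 15, 9]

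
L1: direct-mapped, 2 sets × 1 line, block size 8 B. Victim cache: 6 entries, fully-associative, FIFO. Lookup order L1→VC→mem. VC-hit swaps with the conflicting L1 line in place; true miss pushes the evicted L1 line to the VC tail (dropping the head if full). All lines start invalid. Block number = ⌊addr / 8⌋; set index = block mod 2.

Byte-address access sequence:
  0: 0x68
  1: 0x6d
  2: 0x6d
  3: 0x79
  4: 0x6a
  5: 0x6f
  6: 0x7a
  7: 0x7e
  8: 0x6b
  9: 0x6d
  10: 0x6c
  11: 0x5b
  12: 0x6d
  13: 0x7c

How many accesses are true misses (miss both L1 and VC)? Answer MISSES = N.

MISSES = 3

0: 0x68 (blk 13, set 1) → MISS  vc=[]
1: 0x6d (blk 13, set 1) → L1-HIT  vc=[]
2: 0x6d (blk 13, set 1) → L1-HIT  vc=[]
3: 0x79 (blk 15, set 1) → MISS  vc=[13]
4: 0x6a (blk 13, set 1) → VC-HIT  vc=[15]
5: 0x6f (blk 13, set 1) → L1-HIT  vc=[15]
6: 0x7a (blk 15, set 1) → VC-HIT  vc=[13]
7: 0x7e (blk 15, set 1) → L1-HIT  vc=[13]
8: 0x6b (blk 13, set 1) → VC-HIT  vc=[15]
9: 0x6d (blk 13, set 1) → L1-HIT  vc=[15]
10: 0x6c (blk 13, set 1) → L1-HIT  vc=[15]
11: 0x5b (blk 11, set 1) → MISS  vc=[15, 13]
12: 0x6d (blk 13, set 1) → VC-HIT  vc=[15, 11]
13: 0x7c (blk 15, set 1) → VC-HIT  vc=[13, 11]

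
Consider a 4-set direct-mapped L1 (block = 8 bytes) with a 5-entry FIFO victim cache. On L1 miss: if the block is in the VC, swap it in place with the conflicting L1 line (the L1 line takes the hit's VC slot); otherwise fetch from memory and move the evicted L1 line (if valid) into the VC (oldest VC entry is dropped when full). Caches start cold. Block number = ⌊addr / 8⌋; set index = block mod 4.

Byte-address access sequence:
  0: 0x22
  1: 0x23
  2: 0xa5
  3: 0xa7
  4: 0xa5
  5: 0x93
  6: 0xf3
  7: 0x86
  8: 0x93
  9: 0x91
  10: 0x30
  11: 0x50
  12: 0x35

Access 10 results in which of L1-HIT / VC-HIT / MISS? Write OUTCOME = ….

0: 0x22 (blk 4, set 0) → MISS  vc=[]
1: 0x23 (blk 4, set 0) → L1-HIT  vc=[]
2: 0xa5 (blk 20, set 0) → MISS  vc=[4]
3: 0xa7 (blk 20, set 0) → L1-HIT  vc=[4]
4: 0xa5 (blk 20, set 0) → L1-HIT  vc=[4]
5: 0x93 (blk 18, set 2) → MISS  vc=[4]
6: 0xf3 (blk 30, set 2) → MISS  vc=[4, 18]
7: 0x86 (blk 16, set 0) → MISS  vc=[4, 18, 20]
8: 0x93 (blk 18, set 2) → VC-HIT  vc=[4, 30, 20]
9: 0x91 (blk 18, set 2) → L1-HIT  vc=[4, 30, 20]
10: 0x30 (blk 6, set 2) → MISS  vc=[4, 30, 20, 18]
11: 0x50 (blk 10, set 2) → MISS  vc=[4, 30, 20, 18, 6]
12: 0x35 (blk 6, set 2) → VC-HIT  vc=[4, 30, 20, 18, 10]

OUTCOME = MISS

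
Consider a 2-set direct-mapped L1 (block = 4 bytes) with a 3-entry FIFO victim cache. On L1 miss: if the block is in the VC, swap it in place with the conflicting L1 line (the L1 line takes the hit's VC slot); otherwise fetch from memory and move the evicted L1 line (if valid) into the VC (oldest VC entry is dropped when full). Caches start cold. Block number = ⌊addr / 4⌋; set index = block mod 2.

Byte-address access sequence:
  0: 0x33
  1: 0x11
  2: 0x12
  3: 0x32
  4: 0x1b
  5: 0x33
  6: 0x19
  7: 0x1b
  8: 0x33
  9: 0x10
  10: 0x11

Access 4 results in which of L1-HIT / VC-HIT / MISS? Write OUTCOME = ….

OUTCOME = MISS

  [0] addr=0x33 blk=12 s=0: MISS | VC []
  [1] addr=0x11 blk=4 s=0: MISS | VC [12]
  [2] addr=0x12 blk=4 s=0: L1-HIT | VC [12]
  [3] addr=0x32 blk=12 s=0: VC-HIT | VC [4]
  [4] addr=0x1b blk=6 s=0: MISS | VC [4, 12]
  [5] addr=0x33 blk=12 s=0: VC-HIT | VC [4, 6]
  [6] addr=0x19 blk=6 s=0: VC-HIT | VC [4, 12]
  [7] addr=0x1b blk=6 s=0: L1-HIT | VC [4, 12]
  [8] addr=0x33 blk=12 s=0: VC-HIT | VC [4, 6]
  [9] addr=0x10 blk=4 s=0: VC-HIT | VC [12, 6]
  [10] addr=0x11 blk=4 s=0: L1-HIT | VC [12, 6]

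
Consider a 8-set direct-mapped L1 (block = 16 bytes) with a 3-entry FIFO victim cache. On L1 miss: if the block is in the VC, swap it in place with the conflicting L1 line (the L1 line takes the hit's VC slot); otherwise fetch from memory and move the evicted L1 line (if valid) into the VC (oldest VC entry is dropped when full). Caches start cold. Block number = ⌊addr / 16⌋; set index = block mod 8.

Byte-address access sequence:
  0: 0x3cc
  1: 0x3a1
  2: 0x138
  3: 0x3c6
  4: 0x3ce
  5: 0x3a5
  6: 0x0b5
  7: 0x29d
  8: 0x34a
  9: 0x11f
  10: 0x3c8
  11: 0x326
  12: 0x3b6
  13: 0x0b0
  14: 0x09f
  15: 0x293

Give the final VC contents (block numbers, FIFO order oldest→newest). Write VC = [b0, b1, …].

  [0] addr=0x3cc blk=60 s=4: MISS | VC []
  [1] addr=0x3a1 blk=58 s=2: MISS | VC []
  [2] addr=0x138 blk=19 s=3: MISS | VC []
  [3] addr=0x3c6 blk=60 s=4: L1-HIT | VC []
  [4] addr=0x3ce blk=60 s=4: L1-HIT | VC []
  [5] addr=0x3a5 blk=58 s=2: L1-HIT | VC []
  [6] addr=0xb5 blk=11 s=3: MISS | VC [19]
  [7] addr=0x29d blk=41 s=1: MISS | VC [19]
  [8] addr=0x34a blk=52 s=4: MISS | VC [19, 60]
  [9] addr=0x11f blk=17 s=1: MISS | VC [19, 60, 41]
  [10] addr=0x3c8 blk=60 s=4: VC-HIT | VC [19, 52, 41]
  [11] addr=0x326 blk=50 s=2: MISS | VC [52, 41, 58]
  [12] addr=0x3b6 blk=59 s=3: MISS | VC [41, 58, 11]
  [13] addr=0xb0 blk=11 s=3: VC-HIT | VC [41, 58, 59]
  [14] addr=0x9f blk=9 s=1: MISS | VC [58, 59, 17]
  [15] addr=0x293 blk=41 s=1: MISS | VC [59, 17, 9]

VC = [59, 17, 9]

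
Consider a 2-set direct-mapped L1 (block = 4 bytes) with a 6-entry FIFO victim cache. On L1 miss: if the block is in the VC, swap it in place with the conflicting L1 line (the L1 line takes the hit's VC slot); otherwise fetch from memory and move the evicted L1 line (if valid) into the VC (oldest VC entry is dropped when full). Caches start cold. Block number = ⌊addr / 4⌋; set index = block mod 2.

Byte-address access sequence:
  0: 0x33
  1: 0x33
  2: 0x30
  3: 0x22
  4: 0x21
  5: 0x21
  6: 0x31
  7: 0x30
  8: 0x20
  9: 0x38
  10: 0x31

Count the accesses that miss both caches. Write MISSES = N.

MISSES = 3

0: 0x33 (blk 12, set 0) → MISS  vc=[]
1: 0x33 (blk 12, set 0) → L1-HIT  vc=[]
2: 0x30 (blk 12, set 0) → L1-HIT  vc=[]
3: 0x22 (blk 8, set 0) → MISS  vc=[12]
4: 0x21 (blk 8, set 0) → L1-HIT  vc=[12]
5: 0x21 (blk 8, set 0) → L1-HIT  vc=[12]
6: 0x31 (blk 12, set 0) → VC-HIT  vc=[8]
7: 0x30 (blk 12, set 0) → L1-HIT  vc=[8]
8: 0x20 (blk 8, set 0) → VC-HIT  vc=[12]
9: 0x38 (blk 14, set 0) → MISS  vc=[12, 8]
10: 0x31 (blk 12, set 0) → VC-HIT  vc=[14, 8]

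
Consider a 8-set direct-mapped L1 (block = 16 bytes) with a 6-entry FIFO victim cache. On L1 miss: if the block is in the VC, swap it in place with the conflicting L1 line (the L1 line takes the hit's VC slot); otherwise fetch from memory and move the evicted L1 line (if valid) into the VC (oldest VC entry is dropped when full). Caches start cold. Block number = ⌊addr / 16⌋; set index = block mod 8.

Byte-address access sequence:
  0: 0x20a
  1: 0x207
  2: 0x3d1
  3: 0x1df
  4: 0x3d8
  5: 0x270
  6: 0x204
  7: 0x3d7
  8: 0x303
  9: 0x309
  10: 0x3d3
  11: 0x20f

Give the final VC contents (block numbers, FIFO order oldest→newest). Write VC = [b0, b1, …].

  [0] addr=0x20a blk=32 s=0: MISS | VC []
  [1] addr=0x207 blk=32 s=0: L1-HIT | VC []
  [2] addr=0x3d1 blk=61 s=5: MISS | VC []
  [3] addr=0x1df blk=29 s=5: MISS | VC [61]
  [4] addr=0x3d8 blk=61 s=5: VC-HIT | VC [29]
  [5] addr=0x270 blk=39 s=7: MISS | VC [29]
  [6] addr=0x204 blk=32 s=0: L1-HIT | VC [29]
  [7] addr=0x3d7 blk=61 s=5: L1-HIT | VC [29]
  [8] addr=0x303 blk=48 s=0: MISS | VC [29, 32]
  [9] addr=0x309 blk=48 s=0: L1-HIT | VC [29, 32]
  [10] addr=0x3d3 blk=61 s=5: L1-HIT | VC [29, 32]
  [11] addr=0x20f blk=32 s=0: VC-HIT | VC [29, 48]

VC = [29, 48]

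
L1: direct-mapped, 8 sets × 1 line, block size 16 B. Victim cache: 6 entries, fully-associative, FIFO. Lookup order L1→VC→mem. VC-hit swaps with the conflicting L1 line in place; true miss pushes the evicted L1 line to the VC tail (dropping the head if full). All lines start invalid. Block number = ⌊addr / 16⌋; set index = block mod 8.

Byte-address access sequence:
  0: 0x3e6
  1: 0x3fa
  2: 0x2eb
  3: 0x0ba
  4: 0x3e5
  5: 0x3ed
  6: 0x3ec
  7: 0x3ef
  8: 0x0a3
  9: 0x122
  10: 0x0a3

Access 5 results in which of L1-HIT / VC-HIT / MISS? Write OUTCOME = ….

OUTCOME = L1-HIT

  [0] addr=0x3e6 blk=62 s=6: MISS | VC []
  [1] addr=0x3fa blk=63 s=7: MISS | VC []
  [2] addr=0x2eb blk=46 s=6: MISS | VC [62]
  [3] addr=0xba blk=11 s=3: MISS | VC [62]
  [4] addr=0x3e5 blk=62 s=6: VC-HIT | VC [46]
  [5] addr=0x3ed blk=62 s=6: L1-HIT | VC [46]
  [6] addr=0x3ec blk=62 s=6: L1-HIT | VC [46]
  [7] addr=0x3ef blk=62 s=6: L1-HIT | VC [46]
  [8] addr=0xa3 blk=10 s=2: MISS | VC [46]
  [9] addr=0x122 blk=18 s=2: MISS | VC [46, 10]
  [10] addr=0xa3 blk=10 s=2: VC-HIT | VC [46, 18]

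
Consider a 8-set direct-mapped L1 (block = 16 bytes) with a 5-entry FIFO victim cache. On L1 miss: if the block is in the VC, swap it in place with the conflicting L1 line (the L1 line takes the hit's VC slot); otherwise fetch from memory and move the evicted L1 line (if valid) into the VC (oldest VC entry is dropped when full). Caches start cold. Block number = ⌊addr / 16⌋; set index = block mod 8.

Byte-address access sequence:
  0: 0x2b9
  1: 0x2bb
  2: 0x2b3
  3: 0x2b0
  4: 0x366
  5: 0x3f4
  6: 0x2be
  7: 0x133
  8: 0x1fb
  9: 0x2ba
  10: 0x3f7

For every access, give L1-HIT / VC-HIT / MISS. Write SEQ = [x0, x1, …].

SEQ = [MISS, L1-HIT, L1-HIT, L1-HIT, MISS, MISS, L1-HIT, MISS, MISS, VC-HIT, VC-HIT]

#0 0x2b9→b43/s3 MISS; vc=[]
#1 0x2bb→b43/s3 L1-HIT; vc=[]
#2 0x2b3→b43/s3 L1-HIT; vc=[]
#3 0x2b0→b43/s3 L1-HIT; vc=[]
#4 0x366→b54/s6 MISS; vc=[]
#5 0x3f4→b63/s7 MISS; vc=[]
#6 0x2be→b43/s3 L1-HIT; vc=[]
#7 0x133→b19/s3 MISS; vc=[43]
#8 0x1fb→b31/s7 MISS; vc=[43,63]
#9 0x2ba→b43/s3 VC-HIT; vc=[19,63]
#10 0x3f7→b63/s7 VC-HIT; vc=[19,31]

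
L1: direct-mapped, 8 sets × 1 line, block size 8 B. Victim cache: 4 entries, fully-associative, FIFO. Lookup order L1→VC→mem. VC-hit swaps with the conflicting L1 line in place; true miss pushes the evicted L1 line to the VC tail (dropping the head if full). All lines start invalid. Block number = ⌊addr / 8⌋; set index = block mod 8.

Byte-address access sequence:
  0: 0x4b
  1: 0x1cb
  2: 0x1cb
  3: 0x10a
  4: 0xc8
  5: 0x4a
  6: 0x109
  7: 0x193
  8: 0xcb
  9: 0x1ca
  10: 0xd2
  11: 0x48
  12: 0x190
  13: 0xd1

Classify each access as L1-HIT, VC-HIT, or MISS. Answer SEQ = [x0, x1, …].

#0 0x4b→b9/s1 MISS; vc=[]
#1 0x1cb→b57/s1 MISS; vc=[9]
#2 0x1cb→b57/s1 L1-HIT; vc=[9]
#3 0x10a→b33/s1 MISS; vc=[9,57]
#4 0xc8→b25/s1 MISS; vc=[9,57,33]
#5 0x4a→b9/s1 VC-HIT; vc=[25,57,33]
#6 0x109→b33/s1 VC-HIT; vc=[25,57,9]
#7 0x193→b50/s2 MISS; vc=[25,57,9]
#8 0xcb→b25/s1 VC-HIT; vc=[33,57,9]
#9 0x1ca→b57/s1 VC-HIT; vc=[33,25,9]
#10 0xd2→b26/s2 MISS; vc=[33,25,9,50]
#11 0x48→b9/s1 VC-HIT; vc=[33,25,57,50]
#12 0x190→b50/s2 VC-HIT; vc=[33,25,57,26]
#13 0xd1→b26/s2 VC-HIT; vc=[33,25,57,50]

SEQ = [MISS, MISS, L1-HIT, MISS, MISS, VC-HIT, VC-HIT, MISS, VC-HIT, VC-HIT, MISS, VC-HIT, VC-HIT, VC-HIT]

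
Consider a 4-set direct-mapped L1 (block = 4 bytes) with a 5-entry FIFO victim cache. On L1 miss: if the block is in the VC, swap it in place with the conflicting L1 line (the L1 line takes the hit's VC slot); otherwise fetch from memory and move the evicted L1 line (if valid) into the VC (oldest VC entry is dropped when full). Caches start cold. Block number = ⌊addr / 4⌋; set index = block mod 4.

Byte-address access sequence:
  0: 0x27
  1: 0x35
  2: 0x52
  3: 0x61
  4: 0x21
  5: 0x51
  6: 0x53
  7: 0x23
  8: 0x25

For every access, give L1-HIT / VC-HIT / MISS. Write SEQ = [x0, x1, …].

  [0] addr=0x27 blk=9 s=1: MISS | VC []
  [1] addr=0x35 blk=13 s=1: MISS | VC [9]
  [2] addr=0x52 blk=20 s=0: MISS | VC [9]
  [3] addr=0x61 blk=24 s=0: MISS | VC [9, 20]
  [4] addr=0x21 blk=8 s=0: MISS | VC [9, 20, 24]
  [5] addr=0x51 blk=20 s=0: VC-HIT | VC [9, 8, 24]
  [6] addr=0x53 blk=20 s=0: L1-HIT | VC [9, 8, 24]
  [7] addr=0x23 blk=8 s=0: VC-HIT | VC [9, 20, 24]
  [8] addr=0x25 blk=9 s=1: VC-HIT | VC [13, 20, 24]

SEQ = [MISS, MISS, MISS, MISS, MISS, VC-HIT, L1-HIT, VC-HIT, VC-HIT]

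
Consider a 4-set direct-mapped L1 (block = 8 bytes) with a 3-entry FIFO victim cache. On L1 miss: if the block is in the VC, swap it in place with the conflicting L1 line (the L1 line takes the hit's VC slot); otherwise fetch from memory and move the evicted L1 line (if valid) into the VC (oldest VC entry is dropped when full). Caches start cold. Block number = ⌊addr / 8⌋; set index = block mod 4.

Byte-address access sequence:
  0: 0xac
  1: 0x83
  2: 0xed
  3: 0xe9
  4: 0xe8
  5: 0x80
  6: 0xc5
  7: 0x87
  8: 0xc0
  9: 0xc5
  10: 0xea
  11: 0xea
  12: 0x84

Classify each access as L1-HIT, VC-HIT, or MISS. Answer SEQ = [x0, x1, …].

SEQ = [MISS, MISS, MISS, L1-HIT, L1-HIT, L1-HIT, MISS, VC-HIT, VC-HIT, L1-HIT, L1-HIT, L1-HIT, VC-HIT]

#0 0xac→b21/s1 MISS; vc=[]
#1 0x83→b16/s0 MISS; vc=[]
#2 0xed→b29/s1 MISS; vc=[21]
#3 0xe9→b29/s1 L1-HIT; vc=[21]
#4 0xe8→b29/s1 L1-HIT; vc=[21]
#5 0x80→b16/s0 L1-HIT; vc=[21]
#6 0xc5→b24/s0 MISS; vc=[21,16]
#7 0x87→b16/s0 VC-HIT; vc=[21,24]
#8 0xc0→b24/s0 VC-HIT; vc=[21,16]
#9 0xc5→b24/s0 L1-HIT; vc=[21,16]
#10 0xea→b29/s1 L1-HIT; vc=[21,16]
#11 0xea→b29/s1 L1-HIT; vc=[21,16]
#12 0x84→b16/s0 VC-HIT; vc=[21,24]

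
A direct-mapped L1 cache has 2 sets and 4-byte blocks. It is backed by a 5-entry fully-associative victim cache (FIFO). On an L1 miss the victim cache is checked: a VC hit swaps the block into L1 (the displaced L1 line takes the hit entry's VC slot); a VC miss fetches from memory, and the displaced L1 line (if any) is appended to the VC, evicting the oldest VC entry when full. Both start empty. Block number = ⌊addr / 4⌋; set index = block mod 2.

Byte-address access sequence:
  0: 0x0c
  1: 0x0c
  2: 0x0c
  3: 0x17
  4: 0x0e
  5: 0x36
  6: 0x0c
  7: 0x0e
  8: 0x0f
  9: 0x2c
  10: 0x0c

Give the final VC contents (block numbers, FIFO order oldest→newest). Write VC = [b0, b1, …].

VC = [5, 13, 11]

0: 0xc (blk 3, set 1) → MISS  vc=[]
1: 0xc (blk 3, set 1) → L1-HIT  vc=[]
2: 0xc (blk 3, set 1) → L1-HIT  vc=[]
3: 0x17 (blk 5, set 1) → MISS  vc=[3]
4: 0xe (blk 3, set 1) → VC-HIT  vc=[5]
5: 0x36 (blk 13, set 1) → MISS  vc=[5, 3]
6: 0xc (blk 3, set 1) → VC-HIT  vc=[5, 13]
7: 0xe (blk 3, set 1) → L1-HIT  vc=[5, 13]
8: 0xf (blk 3, set 1) → L1-HIT  vc=[5, 13]
9: 0x2c (blk 11, set 1) → MISS  vc=[5, 13, 3]
10: 0xc (blk 3, set 1) → VC-HIT  vc=[5, 13, 11]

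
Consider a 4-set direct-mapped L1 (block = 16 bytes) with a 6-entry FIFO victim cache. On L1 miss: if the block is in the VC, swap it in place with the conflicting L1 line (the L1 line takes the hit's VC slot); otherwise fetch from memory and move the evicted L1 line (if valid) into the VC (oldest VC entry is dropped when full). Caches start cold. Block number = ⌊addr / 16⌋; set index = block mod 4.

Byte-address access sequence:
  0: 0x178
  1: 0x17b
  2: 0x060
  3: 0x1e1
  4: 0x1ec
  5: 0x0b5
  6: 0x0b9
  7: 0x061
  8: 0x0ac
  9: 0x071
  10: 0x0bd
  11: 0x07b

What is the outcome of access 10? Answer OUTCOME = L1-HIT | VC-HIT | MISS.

OUTCOME = VC-HIT

  [0] addr=0x178 blk=23 s=3: MISS | VC []
  [1] addr=0x17b blk=23 s=3: L1-HIT | VC []
  [2] addr=0x60 blk=6 s=2: MISS | VC []
  [3] addr=0x1e1 blk=30 s=2: MISS | VC [6]
  [4] addr=0x1ec blk=30 s=2: L1-HIT | VC [6]
  [5] addr=0xb5 blk=11 s=3: MISS | VC [6, 23]
  [6] addr=0xb9 blk=11 s=3: L1-HIT | VC [6, 23]
  [7] addr=0x61 blk=6 s=2: VC-HIT | VC [30, 23]
  [8] addr=0xac blk=10 s=2: MISS | VC [30, 23, 6]
  [9] addr=0x71 blk=7 s=3: MISS | VC [30, 23, 6, 11]
  [10] addr=0xbd blk=11 s=3: VC-HIT | VC [30, 23, 6, 7]
  [11] addr=0x7b blk=7 s=3: VC-HIT | VC [30, 23, 6, 11]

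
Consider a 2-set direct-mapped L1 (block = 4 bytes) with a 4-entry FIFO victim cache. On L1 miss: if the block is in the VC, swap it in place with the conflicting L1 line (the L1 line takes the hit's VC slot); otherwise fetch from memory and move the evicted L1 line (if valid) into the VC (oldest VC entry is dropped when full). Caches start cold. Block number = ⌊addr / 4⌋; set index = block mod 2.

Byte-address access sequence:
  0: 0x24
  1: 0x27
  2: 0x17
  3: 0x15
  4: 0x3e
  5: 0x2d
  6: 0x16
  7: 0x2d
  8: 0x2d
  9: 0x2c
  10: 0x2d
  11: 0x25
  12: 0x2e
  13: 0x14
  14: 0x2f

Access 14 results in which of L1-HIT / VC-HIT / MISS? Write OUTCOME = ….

  [0] addr=0x24 blk=9 s=1: MISS | VC []
  [1] addr=0x27 blk=9 s=1: L1-HIT | VC []
  [2] addr=0x17 blk=5 s=1: MISS | VC [9]
  [3] addr=0x15 blk=5 s=1: L1-HIT | VC [9]
  [4] addr=0x3e blk=15 s=1: MISS | VC [9, 5]
  [5] addr=0x2d blk=11 s=1: MISS | VC [9, 5, 15]
  [6] addr=0x16 blk=5 s=1: VC-HIT | VC [9, 11, 15]
  [7] addr=0x2d blk=11 s=1: VC-HIT | VC [9, 5, 15]
  [8] addr=0x2d blk=11 s=1: L1-HIT | VC [9, 5, 15]
  [9] addr=0x2c blk=11 s=1: L1-HIT | VC [9, 5, 15]
  [10] addr=0x2d blk=11 s=1: L1-HIT | VC [9, 5, 15]
  [11] addr=0x25 blk=9 s=1: VC-HIT | VC [11, 5, 15]
  [12] addr=0x2e blk=11 s=1: VC-HIT | VC [9, 5, 15]
  [13] addr=0x14 blk=5 s=1: VC-HIT | VC [9, 11, 15]
  [14] addr=0x2f blk=11 s=1: VC-HIT | VC [9, 5, 15]

OUTCOME = VC-HIT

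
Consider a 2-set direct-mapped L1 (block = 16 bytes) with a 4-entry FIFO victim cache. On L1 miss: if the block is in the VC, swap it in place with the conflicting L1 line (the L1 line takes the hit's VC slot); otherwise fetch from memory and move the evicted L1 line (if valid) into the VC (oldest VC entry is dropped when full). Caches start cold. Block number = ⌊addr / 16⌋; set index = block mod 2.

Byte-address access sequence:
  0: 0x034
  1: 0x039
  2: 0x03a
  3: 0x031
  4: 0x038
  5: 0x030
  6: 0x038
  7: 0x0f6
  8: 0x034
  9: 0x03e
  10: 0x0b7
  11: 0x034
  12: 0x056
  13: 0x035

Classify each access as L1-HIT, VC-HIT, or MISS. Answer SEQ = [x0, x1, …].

  [0] addr=0x34 blk=3 s=1: MISS | VC []
  [1] addr=0x39 blk=3 s=1: L1-HIT | VC []
  [2] addr=0x3a blk=3 s=1: L1-HIT | VC []
  [3] addr=0x31 blk=3 s=1: L1-HIT | VC []
  [4] addr=0x38 blk=3 s=1: L1-HIT | VC []
  [5] addr=0x30 blk=3 s=1: L1-HIT | VC []
  [6] addr=0x38 blk=3 s=1: L1-HIT | VC []
  [7] addr=0xf6 blk=15 s=1: MISS | VC [3]
  [8] addr=0x34 blk=3 s=1: VC-HIT | VC [15]
  [9] addr=0x3e blk=3 s=1: L1-HIT | VC [15]
  [10] addr=0xb7 blk=11 s=1: MISS | VC [15, 3]
  [11] addr=0x34 blk=3 s=1: VC-HIT | VC [15, 11]
  [12] addr=0x56 blk=5 s=1: MISS | VC [15, 11, 3]
  [13] addr=0x35 blk=3 s=1: VC-HIT | VC [15, 11, 5]

SEQ = [MISS, L1-HIT, L1-HIT, L1-HIT, L1-HIT, L1-HIT, L1-HIT, MISS, VC-HIT, L1-HIT, MISS, VC-HIT, MISS, VC-HIT]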